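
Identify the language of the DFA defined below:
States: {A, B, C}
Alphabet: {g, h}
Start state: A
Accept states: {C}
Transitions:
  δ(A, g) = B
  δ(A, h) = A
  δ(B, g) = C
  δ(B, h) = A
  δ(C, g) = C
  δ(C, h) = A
Testing a few strings:
  'hh' → reject
  'hg' → reject
  'hhg' → reject
  'h' → reject
State roles: A=last symbol not g; B=one trailing g; C=two trailing g's
All strings over {g,h} ending with gg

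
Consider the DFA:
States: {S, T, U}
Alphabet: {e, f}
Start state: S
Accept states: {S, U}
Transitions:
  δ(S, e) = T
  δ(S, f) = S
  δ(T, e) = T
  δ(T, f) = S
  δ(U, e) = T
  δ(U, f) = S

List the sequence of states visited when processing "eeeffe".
read 'e': S → T
  read 'e': T → T
  read 'e': T → T
  read 'f': T → S
  read 'f': S → S
  read 'e': S → T
S -> T -> T -> T -> S -> S -> T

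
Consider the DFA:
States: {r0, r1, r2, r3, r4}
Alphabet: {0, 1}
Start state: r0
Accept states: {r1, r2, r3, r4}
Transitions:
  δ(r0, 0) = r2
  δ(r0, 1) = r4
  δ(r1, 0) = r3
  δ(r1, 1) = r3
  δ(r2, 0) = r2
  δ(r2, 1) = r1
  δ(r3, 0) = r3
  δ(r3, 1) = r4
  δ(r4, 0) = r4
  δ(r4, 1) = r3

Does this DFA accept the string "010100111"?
Processing string "010100111":
  r0 --0--> r2
  r2 --1--> r1
  r1 --0--> r3
  r3 --1--> r4
  r4 --0--> r4
  r4 --0--> r4
  r4 --1--> r3
  r3 --1--> r4
  r4 --1--> r3
Final state: r3
Accept states: {r1, r2, r3, r4}
Yes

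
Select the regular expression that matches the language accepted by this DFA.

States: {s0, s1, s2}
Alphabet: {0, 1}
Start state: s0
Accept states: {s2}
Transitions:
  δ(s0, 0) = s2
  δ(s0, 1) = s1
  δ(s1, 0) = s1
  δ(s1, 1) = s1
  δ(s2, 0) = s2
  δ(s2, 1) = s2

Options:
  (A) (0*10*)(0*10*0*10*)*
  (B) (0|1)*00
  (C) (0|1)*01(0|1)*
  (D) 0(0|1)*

Check each option against the DFA on short strings; one disagreement eliminates an option:
  (A) (0*10*)(0*10*0*10*)*: on '0' the DFA goes s0 → s2 and accepts (s2 ∈ Accept), but the regex does not match it → eliminate
  (B) (0|1)*00: on '0' the DFA goes s0 → s2 and accepts (s2 ∈ Accept), but the regex does not match it → eliminate
  (C) (0|1)*01(0|1)*: on '0' the DFA goes s0 → s2 and accepts (s2 ∈ Accept), but the regex does not match it → eliminate
  (D) 0(0|1)*: agrees with the DFA on every string of length ≤ 6
Only (D) is consistent with the DFA.
(D) 0(0|1)*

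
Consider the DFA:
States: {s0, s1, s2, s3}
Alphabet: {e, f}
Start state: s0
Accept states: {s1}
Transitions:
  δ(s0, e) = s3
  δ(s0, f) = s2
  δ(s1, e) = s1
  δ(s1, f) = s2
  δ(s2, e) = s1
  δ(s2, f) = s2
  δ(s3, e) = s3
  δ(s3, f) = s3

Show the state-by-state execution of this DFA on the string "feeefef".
read 'f': s0 → s2
  read 'e': s2 → s1
  read 'e': s1 → s1
  read 'e': s1 → s1
  read 'f': s1 → s2
  read 'e': s2 → s1
  read 'f': s1 → s2
s0 -> s2 -> s1 -> s1 -> s1 -> s2 -> s1 -> s2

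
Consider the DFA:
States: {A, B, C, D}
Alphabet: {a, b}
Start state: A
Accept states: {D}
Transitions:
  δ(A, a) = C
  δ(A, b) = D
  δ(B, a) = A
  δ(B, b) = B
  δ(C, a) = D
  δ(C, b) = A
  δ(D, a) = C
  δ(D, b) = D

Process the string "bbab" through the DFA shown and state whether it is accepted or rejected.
Processing string "bbab":
  A --b--> D
  D --b--> D
  D --a--> C
  C --b--> A
Final state: A
Accept states: {D}
No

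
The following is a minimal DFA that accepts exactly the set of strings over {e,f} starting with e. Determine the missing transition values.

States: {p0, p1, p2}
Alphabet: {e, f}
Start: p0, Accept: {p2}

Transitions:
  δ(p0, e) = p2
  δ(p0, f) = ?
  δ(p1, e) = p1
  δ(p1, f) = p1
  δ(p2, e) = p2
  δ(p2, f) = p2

From the language and accept set, identify what each state tracks — p0: no input read; p1: started with f (dead); p2: started with e.
Each missing δ(q, a) is the state matching the new tracked value after reading a.
δ(p0, f) = p1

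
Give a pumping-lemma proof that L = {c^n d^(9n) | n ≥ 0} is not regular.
Assume L is regular with pumping length p. Idea: pumping the c-block breaks the 1:9 ratio.
Choose s = c^p d^(9p) (length 10p ≥ p). By the pumping lemma, s = xyz with |xy| ≤ p, |y| > 0, so y = c^k with k ≥ 1. Then xy²z = c^(p+k) d^(9p). For this to be in L we would need 9p = 9(p+k), i.e. 9k = 0, contradicting k ≥ 1. So xy²z ∉ L.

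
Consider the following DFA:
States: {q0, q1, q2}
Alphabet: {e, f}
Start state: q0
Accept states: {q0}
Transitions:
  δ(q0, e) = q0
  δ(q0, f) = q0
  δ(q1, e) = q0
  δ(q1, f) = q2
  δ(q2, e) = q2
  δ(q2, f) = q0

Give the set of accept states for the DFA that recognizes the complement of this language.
Complement accept states = All states \ Original accept states
= {q0, q1, q2} \ {q0}
{q1, q2}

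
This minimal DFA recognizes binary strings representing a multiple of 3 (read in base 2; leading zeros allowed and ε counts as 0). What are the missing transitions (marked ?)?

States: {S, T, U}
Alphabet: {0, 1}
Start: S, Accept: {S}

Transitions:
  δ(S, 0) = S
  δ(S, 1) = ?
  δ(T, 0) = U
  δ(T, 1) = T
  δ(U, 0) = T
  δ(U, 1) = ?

From the language and accept set, identify what each state tracks — S: value ≡ 0 (mod 3); T: value ≡ 2 (mod 3); U: value ≡ 1 (mod 3).
Each missing δ(q, a) is the state matching the new tracked value after reading a.
δ(S, 1) = U; δ(U, 1) = S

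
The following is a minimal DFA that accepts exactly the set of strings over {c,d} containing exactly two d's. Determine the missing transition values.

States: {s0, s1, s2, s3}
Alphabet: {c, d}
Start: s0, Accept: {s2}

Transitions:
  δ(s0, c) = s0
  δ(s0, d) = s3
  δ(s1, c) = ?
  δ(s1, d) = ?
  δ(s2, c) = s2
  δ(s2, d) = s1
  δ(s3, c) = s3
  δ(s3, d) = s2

From the language and accept set, identify what each state tracks — s0: zero d's; s1: ≥ three d's (dead); s2: two d's; s3: one d.
Each missing δ(q, a) is the state matching the new tracked value after reading a.
δ(s1, c) = s1; δ(s1, d) = s1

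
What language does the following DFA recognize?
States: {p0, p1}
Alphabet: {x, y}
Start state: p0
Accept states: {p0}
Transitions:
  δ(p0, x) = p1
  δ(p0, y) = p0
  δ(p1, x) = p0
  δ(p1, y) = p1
Testing a few strings:
  'xxx' → reject
  'y' → accept
  'yy' → accept
  'xxy' → accept
State roles: p0=even number of x's so far; p1=odd number of x's so far
All strings over {x,y} with an even number of x's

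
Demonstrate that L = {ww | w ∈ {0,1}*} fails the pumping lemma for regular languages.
Assume L is regular with pumping length p. Idea: pumping the leading 0-block breaks the equality of the two halves.
Choose s = 0^p 1 0^p 1 ∈ L (with w = 0^p 1). |s| = 2p+2 ≥ p. By the pumping lemma, s = xyz with |xy| ≤ p, |y| > 0, so y = 0^k with k ≥ 1, in the first 0-block. Then xy²z = 0^(p+k) 1 0^p 1, of length 2p+2+k. If k is odd this length is odd, so it cannot be of the form ww. If k is even, each half has length p+1+k/2 ≤ p+k, so the first half lies entirely inside the leading 0-block and contains no 1, while the second half ends in 1; the halves differ. Either way xy²z ∉ L.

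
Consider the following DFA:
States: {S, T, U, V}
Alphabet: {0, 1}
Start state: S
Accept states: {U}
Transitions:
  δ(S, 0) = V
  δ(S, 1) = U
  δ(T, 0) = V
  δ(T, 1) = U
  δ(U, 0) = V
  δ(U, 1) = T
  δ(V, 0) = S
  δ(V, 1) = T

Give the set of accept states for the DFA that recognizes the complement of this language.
Complement accept states = All states \ Original accept states
= {S, T, U, V} \ {U}
{S, T, V}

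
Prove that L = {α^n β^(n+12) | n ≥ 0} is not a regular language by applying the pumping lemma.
Assume L is regular with pumping length p. Idea: pumping the α-block breaks the fixed offset of 12.
Choose s = α^p β^(p+12) ∈ L. By the pumping lemma, s = xyz with |xy| ≤ p, |y| > 0, so y = α^k with k ≥ 1. Then xy²z = α^(p+k) β^(p+12). For this to be in L we would need p+12 = (p+k)+12, i.e. k = 0, contradicting k ≥ 1. So xy²z ∉ L.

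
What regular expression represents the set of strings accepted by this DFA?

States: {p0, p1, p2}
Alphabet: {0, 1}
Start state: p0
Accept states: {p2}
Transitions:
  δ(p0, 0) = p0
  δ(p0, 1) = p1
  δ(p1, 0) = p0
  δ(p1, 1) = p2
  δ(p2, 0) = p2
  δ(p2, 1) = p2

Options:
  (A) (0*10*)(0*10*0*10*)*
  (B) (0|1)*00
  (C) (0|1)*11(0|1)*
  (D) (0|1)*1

Check each option against the DFA on short strings; one disagreement eliminates an option:
  (A) (0*10*)(0*10*0*10*)*: on '1' the DFA goes p0 → p1 and rejects (p1 ∉ Accept), but the regex matches it → eliminate
  (B) (0|1)*00: on '00' the DFA goes p0 → p0 → p0 and rejects (p0 ∉ Accept), but the regex matches it → eliminate
  (C) (0|1)*11(0|1)*: agrees with the DFA on every string of length ≤ 6
  (D) (0|1)*1: on '1' the DFA goes p0 → p1 and rejects (p1 ∉ Accept), but the regex matches it → eliminate
Only (C) is consistent with the DFA.
(C) (0|1)*11(0|1)*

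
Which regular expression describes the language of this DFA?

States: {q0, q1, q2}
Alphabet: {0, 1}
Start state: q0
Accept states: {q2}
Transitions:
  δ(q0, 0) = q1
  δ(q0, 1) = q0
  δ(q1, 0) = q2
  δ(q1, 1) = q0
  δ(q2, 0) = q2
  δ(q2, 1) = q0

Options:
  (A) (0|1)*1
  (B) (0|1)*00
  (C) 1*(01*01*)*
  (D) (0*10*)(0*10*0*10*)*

Check each option against the DFA on short strings; one disagreement eliminates an option:
  (A) (0|1)*1: on '1' the DFA goes q0 → q0 and rejects (q0 ∉ Accept), but the regex matches it → eliminate
  (B) (0|1)*00: agrees with the DFA on every string of length ≤ 6
  (C) 1*(01*01*)*: on ε the DFA stays in q0 and rejects (q0 ∉ Accept), but the regex matches it → eliminate
  (D) (0*10*)(0*10*0*10*)*: on '1' the DFA goes q0 → q0 and rejects (q0 ∉ Accept), but the regex matches it → eliminate
Only (B) is consistent with the DFA.
(B) (0|1)*00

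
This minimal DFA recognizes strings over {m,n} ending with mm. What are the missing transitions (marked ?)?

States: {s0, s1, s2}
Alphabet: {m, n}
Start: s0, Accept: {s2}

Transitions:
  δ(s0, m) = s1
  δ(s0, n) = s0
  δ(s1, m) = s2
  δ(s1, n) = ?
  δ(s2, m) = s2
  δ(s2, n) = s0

From the language and accept set, identify what each state tracks — s0: last symbol not m; s1: one trailing m; s2: two trailing m's.
Each missing δ(q, a) is the state matching the new tracked value after reading a.
δ(s1, n) = s0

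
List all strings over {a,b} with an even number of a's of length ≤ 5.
ε, b, aa, bb, aab, aba, baa, bbb, aaaa, aabb, abab, abba, baab, baba, bbaa, bbbb, aaaab, aaaba, aabaa, aabbb, abaaa, ababb, abbab, abbba, baaaa, baabb, babab, babba, bbaab, bbaba, bbbaa, bbbbb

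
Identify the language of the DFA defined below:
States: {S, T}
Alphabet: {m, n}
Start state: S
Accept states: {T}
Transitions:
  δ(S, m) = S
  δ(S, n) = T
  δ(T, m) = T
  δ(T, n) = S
Testing a few strings:
  'n' → accept
  'mmn' → accept
  'nm' → accept
  'nnn' → accept
State roles: S=even number of n's so far; T=odd number of n's so far
All strings over {m,n} with an odd number of n's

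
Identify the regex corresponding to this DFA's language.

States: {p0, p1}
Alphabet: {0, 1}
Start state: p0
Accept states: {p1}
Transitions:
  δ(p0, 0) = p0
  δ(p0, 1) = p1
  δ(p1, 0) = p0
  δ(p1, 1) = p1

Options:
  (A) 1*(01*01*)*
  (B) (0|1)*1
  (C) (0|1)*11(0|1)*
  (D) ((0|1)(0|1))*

Check each option against the DFA on short strings; one disagreement eliminates an option:
  (A) 1*(01*01*)*: on ε the DFA stays in p0 and rejects (p0 ∉ Accept), but the regex matches it → eliminate
  (B) (0|1)*1: agrees with the DFA on every string of length ≤ 6
  (C) (0|1)*11(0|1)*: on '1' the DFA goes p0 → p1 and accepts (p1 ∈ Accept), but the regex does not match it → eliminate
  (D) ((0|1)(0|1))*: on ε the DFA stays in p0 and rejects (p0 ∉ Accept), but the regex matches it → eliminate
Only (B) is consistent with the DFA.
(B) (0|1)*1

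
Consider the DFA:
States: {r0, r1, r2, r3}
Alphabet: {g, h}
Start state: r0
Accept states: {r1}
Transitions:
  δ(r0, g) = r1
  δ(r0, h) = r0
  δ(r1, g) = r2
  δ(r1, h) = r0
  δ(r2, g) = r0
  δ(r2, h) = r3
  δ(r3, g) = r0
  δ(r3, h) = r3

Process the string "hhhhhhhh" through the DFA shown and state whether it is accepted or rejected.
Processing string "hhhhhhhh":
  r0 --h--> r0
  r0 --h--> r0
  r0 --h--> r0
  r0 --h--> r0
  r0 --h--> r0
  r0 --h--> r0
  r0 --h--> r0
  r0 --h--> r0
Final state: r0
Accept states: {r1}
No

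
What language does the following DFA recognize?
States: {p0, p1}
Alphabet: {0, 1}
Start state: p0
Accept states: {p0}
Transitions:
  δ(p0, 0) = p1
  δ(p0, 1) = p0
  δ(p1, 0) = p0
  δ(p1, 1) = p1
Testing a few strings:
  '00' → accept
  '1' → accept
  '0' → reject
  '000' → reject
State roles: p0=even number of 0's so far; p1=odd number of 0's so far
All binary strings with an even number of 0's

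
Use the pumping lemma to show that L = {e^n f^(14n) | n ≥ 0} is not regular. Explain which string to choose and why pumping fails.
Assume L is regular with pumping length p. Idea: pumping the e-block breaks the 1:14 ratio.
Choose s = e^p f^(14p) (length 15p ≥ p). By the pumping lemma, s = xyz with |xy| ≤ p, |y| > 0, so y = e^k with k ≥ 1. Then xy²z = e^(p+k) f^(14p). For this to be in L we would need 14p = 14(p+k), i.e. 14k = 0, contradicting k ≥ 1. So xy²z ∉ L.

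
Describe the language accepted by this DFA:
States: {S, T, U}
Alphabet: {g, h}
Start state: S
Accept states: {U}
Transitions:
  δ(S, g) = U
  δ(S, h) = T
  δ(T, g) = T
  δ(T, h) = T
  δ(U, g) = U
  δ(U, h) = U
Testing a few strings:
  'ghg' → accept
  'hg' → reject
  'g' → accept
  'hh' → reject
State roles: S=no input read; T=started with h (dead); U=started with g
All strings over {g,h} starting with g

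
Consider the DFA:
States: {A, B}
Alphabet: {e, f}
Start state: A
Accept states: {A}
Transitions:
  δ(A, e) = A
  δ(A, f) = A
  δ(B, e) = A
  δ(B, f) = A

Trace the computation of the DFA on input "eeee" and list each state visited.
read 'e': A → A
  read 'e': A → A
  read 'e': A → A
  read 'e': A → A
A -> A -> A -> A -> A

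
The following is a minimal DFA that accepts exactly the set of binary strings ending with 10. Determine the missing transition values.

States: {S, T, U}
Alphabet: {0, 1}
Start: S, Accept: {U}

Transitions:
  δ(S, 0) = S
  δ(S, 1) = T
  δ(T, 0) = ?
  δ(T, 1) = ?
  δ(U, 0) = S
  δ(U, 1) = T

From the language and accept set, identify what each state tracks — S: no suffix match; T: one trailing 1; U: suffix is 10.
Each missing δ(q, a) is the state matching the new tracked value after reading a.
δ(T, 0) = U; δ(T, 1) = T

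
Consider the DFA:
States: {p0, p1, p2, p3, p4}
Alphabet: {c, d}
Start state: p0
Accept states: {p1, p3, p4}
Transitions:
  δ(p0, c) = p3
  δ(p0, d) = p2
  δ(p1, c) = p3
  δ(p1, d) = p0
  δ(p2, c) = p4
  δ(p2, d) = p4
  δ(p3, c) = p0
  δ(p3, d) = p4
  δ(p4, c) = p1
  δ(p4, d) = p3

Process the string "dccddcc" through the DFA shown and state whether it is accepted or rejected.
Processing string "dccddcc":
  p0 --d--> p2
  p2 --c--> p4
  p4 --c--> p1
  p1 --d--> p0
  p0 --d--> p2
  p2 --c--> p4
  p4 --c--> p1
Final state: p1
Accept states: {p1, p3, p4}
Yes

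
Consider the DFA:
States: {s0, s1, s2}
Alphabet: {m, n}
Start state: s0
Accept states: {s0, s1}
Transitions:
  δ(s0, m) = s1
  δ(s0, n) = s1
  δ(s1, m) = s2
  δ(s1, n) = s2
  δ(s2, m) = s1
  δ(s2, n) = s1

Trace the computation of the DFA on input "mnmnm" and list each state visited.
read 'm': s0 → s1
  read 'n': s1 → s2
  read 'm': s2 → s1
  read 'n': s1 → s2
  read 'm': s2 → s1
s0 -> s1 -> s2 -> s1 -> s2 -> s1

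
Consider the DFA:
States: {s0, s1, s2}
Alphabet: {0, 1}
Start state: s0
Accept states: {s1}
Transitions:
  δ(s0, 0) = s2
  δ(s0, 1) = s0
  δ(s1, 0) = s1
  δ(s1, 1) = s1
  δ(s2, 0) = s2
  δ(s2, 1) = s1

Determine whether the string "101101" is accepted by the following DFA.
Processing string "101101":
  s0 --1--> s0
  s0 --0--> s2
  s2 --1--> s1
  s1 --1--> s1
  s1 --0--> s1
  s1 --1--> s1
Final state: s1
Accept states: {s1}
Yes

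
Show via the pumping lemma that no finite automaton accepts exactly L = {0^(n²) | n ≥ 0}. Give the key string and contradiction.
Assume L is regular with pumping length p. Idea: pumping adds a fixed amount, but gaps between consecutive squares grow.
Choose s = 0^(p²) (length p² ≥ p). By the pumping lemma, s = xyz with |xy| ≤ p, |y| > 0, so |y| = k with 1 ≤ k ≤ p. Then |xy²z| = p²+k. Since p² < p²+k ≤ p²+p < (p+1)², the length p²+k lies strictly between consecutive squares, so it is not a perfect square and xy²z ∉ L.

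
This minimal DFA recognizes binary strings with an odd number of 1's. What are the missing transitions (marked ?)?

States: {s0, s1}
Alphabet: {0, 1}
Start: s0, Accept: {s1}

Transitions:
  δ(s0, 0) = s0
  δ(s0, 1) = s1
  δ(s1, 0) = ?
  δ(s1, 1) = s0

From the language and accept set, identify what each state tracks — s0: even number of 1's so far; s1: odd number of 1's so far.
Each missing δ(q, a) is the state matching the new tracked value after reading a.
δ(s1, 0) = s1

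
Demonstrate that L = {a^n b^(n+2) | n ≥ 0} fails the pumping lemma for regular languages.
Assume L is regular with pumping length p. Idea: pumping the a-block breaks the fixed offset of 2.
Choose s = a^p b^(p+2) ∈ L. By the pumping lemma, s = xyz with |xy| ≤ p, |y| > 0, so y = a^k with k ≥ 1. Then xy²z = a^(p+k) b^(p+2). For this to be in L we would need p+2 = (p+k)+2, i.e. k = 0, contradicting k ≥ 1. So xy²z ∉ L.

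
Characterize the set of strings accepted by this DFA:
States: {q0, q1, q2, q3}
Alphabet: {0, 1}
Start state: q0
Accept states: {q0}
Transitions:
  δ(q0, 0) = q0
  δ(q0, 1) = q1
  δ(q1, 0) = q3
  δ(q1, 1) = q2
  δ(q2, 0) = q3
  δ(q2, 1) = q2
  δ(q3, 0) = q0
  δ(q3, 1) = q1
Testing a few strings:
  '1' → reject
  '010' → reject
  '0' → accept
  '11' → reject
State roles: q0=value ≡ 0 (mod 4); q1=value ≡ 1 (mod 4); q2=value ≡ 3 (mod 4); q3=value ≡ 2 (mod 4)
All binary strings representing a multiple of 4 (read in base 2; leading zeros allowed and ε counts as 0)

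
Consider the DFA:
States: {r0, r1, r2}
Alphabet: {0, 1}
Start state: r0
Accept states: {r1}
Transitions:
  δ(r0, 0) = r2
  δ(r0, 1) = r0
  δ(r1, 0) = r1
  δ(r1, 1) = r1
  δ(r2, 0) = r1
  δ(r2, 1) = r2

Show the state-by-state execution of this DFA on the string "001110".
read '0': r0 → r2
  read '0': r2 → r1
  read '1': r1 → r1
  read '1': r1 → r1
  read '1': r1 → r1
  read '0': r1 → r1
r0 -> r2 -> r1 -> r1 -> r1 -> r1 -> r1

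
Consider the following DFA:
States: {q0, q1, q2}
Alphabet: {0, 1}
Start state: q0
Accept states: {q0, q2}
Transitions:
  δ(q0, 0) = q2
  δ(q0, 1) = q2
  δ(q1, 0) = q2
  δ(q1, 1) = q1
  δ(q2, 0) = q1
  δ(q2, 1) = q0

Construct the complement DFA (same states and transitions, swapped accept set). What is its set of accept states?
Complement accept states = All states \ Original accept states
= {q0, q1, q2} \ {q0, q2}
{q1}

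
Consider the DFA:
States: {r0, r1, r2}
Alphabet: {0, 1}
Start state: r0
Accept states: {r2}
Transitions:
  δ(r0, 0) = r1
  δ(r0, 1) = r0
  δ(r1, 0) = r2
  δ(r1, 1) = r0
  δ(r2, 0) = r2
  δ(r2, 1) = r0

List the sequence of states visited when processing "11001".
read '1': r0 → r0
  read '1': r0 → r0
  read '0': r0 → r1
  read '0': r1 → r2
  read '1': r2 → r0
r0 -> r0 -> r0 -> r1 -> r2 -> r0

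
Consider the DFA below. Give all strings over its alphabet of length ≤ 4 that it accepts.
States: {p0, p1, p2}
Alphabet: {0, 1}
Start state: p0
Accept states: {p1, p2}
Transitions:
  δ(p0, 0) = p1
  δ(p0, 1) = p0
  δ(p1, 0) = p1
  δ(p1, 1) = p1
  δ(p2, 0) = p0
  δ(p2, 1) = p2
0, 00, 01, 10, 000, 001, 010, 011, 100, 101, 110, 0000, 0001, 0010, 0011, 0100, 0101, 0110, 0111, 1000, 1001, 1010, 1011, 1100, 1101, 1110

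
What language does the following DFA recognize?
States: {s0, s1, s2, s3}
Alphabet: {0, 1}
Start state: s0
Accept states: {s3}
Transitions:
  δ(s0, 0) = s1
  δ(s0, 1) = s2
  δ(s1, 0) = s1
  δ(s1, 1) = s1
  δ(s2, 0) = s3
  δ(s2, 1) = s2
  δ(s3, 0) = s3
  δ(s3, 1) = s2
Testing a few strings:
  '010' → reject
  '10' → accept
  '11' → reject
  '1010' → accept
State roles: s0=no input read; s1=started with 0 (dead); s2=started with 1, last symbol 1; s3=started with 1, last symbol 0
All binary strings that start with 1 and end with 0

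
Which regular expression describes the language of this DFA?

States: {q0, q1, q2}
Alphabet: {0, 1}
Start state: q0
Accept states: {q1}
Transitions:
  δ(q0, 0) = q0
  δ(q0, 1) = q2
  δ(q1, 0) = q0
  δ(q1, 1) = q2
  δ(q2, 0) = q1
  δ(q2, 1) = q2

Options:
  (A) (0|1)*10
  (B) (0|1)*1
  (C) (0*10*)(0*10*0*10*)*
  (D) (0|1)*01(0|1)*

Check each option against the DFA on short strings; one disagreement eliminates an option:
  (A) (0|1)*10: agrees with the DFA on every string of length ≤ 6
  (B) (0|1)*1: on '1' the DFA goes q0 → q2 and rejects (q2 ∉ Accept), but the regex matches it → eliminate
  (C) (0*10*)(0*10*0*10*)*: on '1' the DFA goes q0 → q2 and rejects (q2 ∉ Accept), but the regex matches it → eliminate
  (D) (0|1)*01(0|1)*: on '01' the DFA goes q0 → q0 → q2 and rejects (q2 ∉ Accept), but the regex matches it → eliminate
Only (A) is consistent with the DFA.
(A) (0|1)*10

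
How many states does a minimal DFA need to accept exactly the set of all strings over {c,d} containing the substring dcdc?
By Myhill–Nerode, count the distinguishable equivalence classes: 5 classes — one per longest suffix of the input that is a prefix of 'dcdc' (lengths 0 through 3), plus an absorbing 'already seen dcdc' class.
5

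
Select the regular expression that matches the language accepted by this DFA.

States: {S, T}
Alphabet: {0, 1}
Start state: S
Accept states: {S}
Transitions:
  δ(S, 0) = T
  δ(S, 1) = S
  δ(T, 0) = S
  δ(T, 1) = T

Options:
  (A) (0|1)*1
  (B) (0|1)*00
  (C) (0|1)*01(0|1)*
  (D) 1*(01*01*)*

Check each option against the DFA on short strings; one disagreement eliminates an option:
  (A) (0|1)*1: on ε the DFA stays in S and accepts (S ∈ Accept), but the regex does not match it → eliminate
  (B) (0|1)*00: on ε the DFA stays in S and accepts (S ∈ Accept), but the regex does not match it → eliminate
  (C) (0|1)*01(0|1)*: on ε the DFA stays in S and accepts (S ∈ Accept), but the regex does not match it → eliminate
  (D) 1*(01*01*)*: agrees with the DFA on every string of length ≤ 6
Only (D) is consistent with the DFA.
(D) 1*(01*01*)*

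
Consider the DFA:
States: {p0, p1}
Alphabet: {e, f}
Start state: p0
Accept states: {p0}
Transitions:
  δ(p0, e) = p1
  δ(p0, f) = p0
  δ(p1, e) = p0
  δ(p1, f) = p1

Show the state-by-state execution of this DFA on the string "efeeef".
read 'e': p0 → p1
  read 'f': p1 → p1
  read 'e': p1 → p0
  read 'e': p0 → p1
  read 'e': p1 → p0
  read 'f': p0 → p0
p0 -> p1 -> p1 -> p0 -> p1 -> p0 -> p0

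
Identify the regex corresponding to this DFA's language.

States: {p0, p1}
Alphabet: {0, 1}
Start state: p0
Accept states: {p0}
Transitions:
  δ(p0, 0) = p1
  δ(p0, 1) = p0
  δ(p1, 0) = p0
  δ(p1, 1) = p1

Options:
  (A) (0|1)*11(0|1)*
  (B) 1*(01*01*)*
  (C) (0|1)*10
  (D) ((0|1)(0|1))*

Check each option against the DFA on short strings; one disagreement eliminates an option:
  (A) (0|1)*11(0|1)*: on ε the DFA stays in p0 and accepts (p0 ∈ Accept), but the regex does not match it → eliminate
  (B) 1*(01*01*)*: agrees with the DFA on every string of length ≤ 6
  (C) (0|1)*10: on ε the DFA stays in p0 and accepts (p0 ∈ Accept), but the regex does not match it → eliminate
  (D) ((0|1)(0|1))*: on '1' the DFA goes p0 → p0 and accepts (p0 ∈ Accept), but the regex does not match it → eliminate
Only (B) is consistent with the DFA.
(B) 1*(01*01*)*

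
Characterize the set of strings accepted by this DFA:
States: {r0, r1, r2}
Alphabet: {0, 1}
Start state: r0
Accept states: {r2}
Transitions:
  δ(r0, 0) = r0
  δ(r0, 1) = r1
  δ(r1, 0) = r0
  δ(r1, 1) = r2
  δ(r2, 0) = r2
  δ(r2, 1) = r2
Testing a few strings:
  '0111' → accept
  '01' → reject
  '1' → reject
  '000' → reject
State roles: r0=no progress toward 11; r1=one trailing 1; r2=substring 11 seen
All binary strings containing the substring 11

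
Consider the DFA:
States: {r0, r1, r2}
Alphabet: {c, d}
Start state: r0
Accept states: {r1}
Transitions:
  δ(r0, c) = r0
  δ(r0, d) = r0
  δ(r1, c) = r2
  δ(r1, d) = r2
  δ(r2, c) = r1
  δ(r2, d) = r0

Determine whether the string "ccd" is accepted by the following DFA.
Processing string "ccd":
  r0 --c--> r0
  r0 --c--> r0
  r0 --d--> r0
Final state: r0
Accept states: {r1}
No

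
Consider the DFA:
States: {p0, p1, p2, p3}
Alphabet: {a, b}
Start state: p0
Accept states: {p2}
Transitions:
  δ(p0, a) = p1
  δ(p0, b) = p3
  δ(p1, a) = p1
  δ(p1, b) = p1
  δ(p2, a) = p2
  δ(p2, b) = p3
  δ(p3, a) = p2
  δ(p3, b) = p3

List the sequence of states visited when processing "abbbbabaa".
read 'a': p0 → p1
  read 'b': p1 → p1
  read 'b': p1 → p1
  read 'b': p1 → p1
  read 'b': p1 → p1
  read 'a': p1 → p1
  read 'b': p1 → p1
  read 'a': p1 → p1
  read 'a': p1 → p1
p0 -> p1 -> p1 -> p1 -> p1 -> p1 -> p1 -> p1 -> p1 -> p1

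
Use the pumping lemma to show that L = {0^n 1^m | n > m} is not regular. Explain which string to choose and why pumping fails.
Assume L is regular with pumping length p. Idea: pumping down the 0-block drops the 0-count to at most the 1-count.
Choose s = 0^(p+1) 1^p ∈ L (|s| = 2p+1 ≥ p). By the pumping lemma, s = xyz with |xy| ≤ p, |y| > 0, so y = 0^k with k ≥ 1. Take i = 0: xz = 0^(p+1−k) 1^p. Since k ≥ 1, p+1−k ≤ p, so the number of 0's is no longer strictly greater than the number of 1's, hence xz ∉ L.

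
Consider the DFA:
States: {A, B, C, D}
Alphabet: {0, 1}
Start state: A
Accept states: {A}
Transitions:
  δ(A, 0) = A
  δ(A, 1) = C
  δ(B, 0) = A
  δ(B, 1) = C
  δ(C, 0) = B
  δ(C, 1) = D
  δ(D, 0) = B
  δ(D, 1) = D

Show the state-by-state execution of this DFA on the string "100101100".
read '1': A → C
  read '0': C → B
  read '0': B → A
  read '1': A → C
  read '0': C → B
  read '1': B → C
  read '1': C → D
  read '0': D → B
  read '0': B → A
A -> C -> B -> A -> C -> B -> C -> D -> B -> A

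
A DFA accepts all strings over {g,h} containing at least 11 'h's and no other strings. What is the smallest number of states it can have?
By Myhill–Nerode, count the distinguishable equivalence classes: 12 classes — having seen 0, 1, …, 10, or ≥11 copies of 'h'; any two classes i < j (j ≤ 11) are distinguished by the string h^(11−j), which takes class j to 11 copies (accepted) but leaves class i below 11 (rejected).
12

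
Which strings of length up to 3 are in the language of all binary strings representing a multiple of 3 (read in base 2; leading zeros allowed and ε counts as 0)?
ε, 0, 00, 11, 000, 011, 110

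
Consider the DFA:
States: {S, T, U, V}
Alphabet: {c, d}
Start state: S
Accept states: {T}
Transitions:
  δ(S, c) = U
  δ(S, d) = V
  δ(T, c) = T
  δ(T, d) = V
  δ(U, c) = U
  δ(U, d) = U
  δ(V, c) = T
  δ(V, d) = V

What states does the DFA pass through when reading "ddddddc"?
read 'd': S → V
  read 'd': V → V
  read 'd': V → V
  read 'd': V → V
  read 'd': V → V
  read 'd': V → V
  read 'c': V → T
S -> V -> V -> V -> V -> V -> V -> T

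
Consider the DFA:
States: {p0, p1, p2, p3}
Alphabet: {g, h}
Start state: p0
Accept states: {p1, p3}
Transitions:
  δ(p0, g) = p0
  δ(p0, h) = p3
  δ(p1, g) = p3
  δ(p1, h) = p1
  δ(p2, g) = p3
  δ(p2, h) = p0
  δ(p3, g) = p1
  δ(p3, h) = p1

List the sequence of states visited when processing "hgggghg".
read 'h': p0 → p3
  read 'g': p3 → p1
  read 'g': p1 → p3
  read 'g': p3 → p1
  read 'g': p1 → p3
  read 'h': p3 → p1
  read 'g': p1 → p3
p0 -> p3 -> p1 -> p3 -> p1 -> p3 -> p1 -> p3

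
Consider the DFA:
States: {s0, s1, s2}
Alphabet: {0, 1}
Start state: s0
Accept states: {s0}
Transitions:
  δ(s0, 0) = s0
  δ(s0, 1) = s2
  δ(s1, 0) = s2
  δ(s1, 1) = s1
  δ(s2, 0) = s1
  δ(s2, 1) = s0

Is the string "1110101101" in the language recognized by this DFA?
Processing string "1110101101":
  s0 --1--> s2
  s2 --1--> s0
  s0 --1--> s2
  s2 --0--> s1
  s1 --1--> s1
  s1 --0--> s2
  s2 --1--> s0
  s0 --1--> s2
  s2 --0--> s1
  s1 --1--> s1
Final state: s1
Accept states: {s0}
No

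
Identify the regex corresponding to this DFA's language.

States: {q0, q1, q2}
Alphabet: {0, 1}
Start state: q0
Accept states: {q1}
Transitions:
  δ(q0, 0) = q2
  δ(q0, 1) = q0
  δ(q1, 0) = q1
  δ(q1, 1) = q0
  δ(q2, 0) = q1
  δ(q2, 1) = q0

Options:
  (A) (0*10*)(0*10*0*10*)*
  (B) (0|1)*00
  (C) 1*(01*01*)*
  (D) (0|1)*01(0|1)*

Check each option against the DFA on short strings; one disagreement eliminates an option:
  (A) (0*10*)(0*10*0*10*)*: on '1' the DFA goes q0 → q0 and rejects (q0 ∉ Accept), but the regex matches it → eliminate
  (B) (0|1)*00: agrees with the DFA on every string of length ≤ 6
  (C) 1*(01*01*)*: on ε the DFA stays in q0 and rejects (q0 ∉ Accept), but the regex matches it → eliminate
  (D) (0|1)*01(0|1)*: on '00' the DFA goes q0 → q2 → q1 and accepts (q1 ∈ Accept), but the regex does not match it → eliminate
Only (B) is consistent with the DFA.
(B) (0|1)*00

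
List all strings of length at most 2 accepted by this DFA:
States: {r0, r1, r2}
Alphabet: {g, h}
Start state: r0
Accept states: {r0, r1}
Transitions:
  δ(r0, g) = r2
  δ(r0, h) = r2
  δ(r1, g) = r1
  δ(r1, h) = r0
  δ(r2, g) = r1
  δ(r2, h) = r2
ε, gg, hg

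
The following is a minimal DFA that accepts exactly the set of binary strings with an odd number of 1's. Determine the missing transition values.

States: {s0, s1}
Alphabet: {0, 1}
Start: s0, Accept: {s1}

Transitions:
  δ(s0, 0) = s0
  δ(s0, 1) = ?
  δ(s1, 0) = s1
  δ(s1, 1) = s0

From the language and accept set, identify what each state tracks — s0: even number of 1's so far; s1: odd number of 1's so far.
Each missing δ(q, a) is the state matching the new tracked value after reading a.
δ(s0, 1) = s1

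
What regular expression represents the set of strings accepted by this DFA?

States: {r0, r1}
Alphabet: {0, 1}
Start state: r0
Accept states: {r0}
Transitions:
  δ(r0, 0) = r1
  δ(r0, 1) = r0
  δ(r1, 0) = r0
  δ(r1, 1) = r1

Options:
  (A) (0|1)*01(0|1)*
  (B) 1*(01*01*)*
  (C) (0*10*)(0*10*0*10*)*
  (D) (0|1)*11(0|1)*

Check each option against the DFA on short strings; one disagreement eliminates an option:
  (A) (0|1)*01(0|1)*: on ε the DFA stays in r0 and accepts (r0 ∈ Accept), but the regex does not match it → eliminate
  (B) 1*(01*01*)*: agrees with the DFA on every string of length ≤ 6
  (C) (0*10*)(0*10*0*10*)*: on ε the DFA stays in r0 and accepts (r0 ∈ Accept), but the regex does not match it → eliminate
  (D) (0|1)*11(0|1)*: on ε the DFA stays in r0 and accepts (r0 ∈ Accept), but the regex does not match it → eliminate
Only (B) is consistent with the DFA.
(B) 1*(01*01*)*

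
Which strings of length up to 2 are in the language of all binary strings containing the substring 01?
01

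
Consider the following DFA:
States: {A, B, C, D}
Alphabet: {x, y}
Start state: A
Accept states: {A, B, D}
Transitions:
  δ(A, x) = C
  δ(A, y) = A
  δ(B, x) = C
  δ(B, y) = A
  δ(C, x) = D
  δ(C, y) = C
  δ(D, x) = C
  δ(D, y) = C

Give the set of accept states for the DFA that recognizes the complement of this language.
Complement accept states = All states \ Original accept states
= {A, B, C, D} \ {A, B, D}
{C}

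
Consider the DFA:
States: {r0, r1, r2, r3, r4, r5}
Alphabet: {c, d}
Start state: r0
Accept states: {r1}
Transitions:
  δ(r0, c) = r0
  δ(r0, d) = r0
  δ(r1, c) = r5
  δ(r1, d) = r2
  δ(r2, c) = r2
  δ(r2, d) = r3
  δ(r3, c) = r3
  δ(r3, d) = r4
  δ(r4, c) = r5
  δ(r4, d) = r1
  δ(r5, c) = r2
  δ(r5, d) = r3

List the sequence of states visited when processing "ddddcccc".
read 'd': r0 → r0
  read 'd': r0 → r0
  read 'd': r0 → r0
  read 'd': r0 → r0
  read 'c': r0 → r0
  read 'c': r0 → r0
  read 'c': r0 → r0
  read 'c': r0 → r0
r0 -> r0 -> r0 -> r0 -> r0 -> r0 -> r0 -> r0 -> r0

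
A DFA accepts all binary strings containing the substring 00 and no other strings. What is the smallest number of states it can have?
By Myhill–Nerode, count the distinguishable equivalence classes: 3 classes — one per longest suffix of the input that is a prefix of '00' (lengths 0 through 1), plus an absorbing 'already seen 00' class.
3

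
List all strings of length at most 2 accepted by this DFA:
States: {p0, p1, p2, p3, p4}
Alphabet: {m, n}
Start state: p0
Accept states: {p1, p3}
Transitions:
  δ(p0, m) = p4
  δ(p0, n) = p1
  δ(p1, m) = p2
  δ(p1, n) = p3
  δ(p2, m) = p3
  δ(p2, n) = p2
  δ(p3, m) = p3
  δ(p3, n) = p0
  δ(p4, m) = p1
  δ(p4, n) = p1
n, mm, mn, nn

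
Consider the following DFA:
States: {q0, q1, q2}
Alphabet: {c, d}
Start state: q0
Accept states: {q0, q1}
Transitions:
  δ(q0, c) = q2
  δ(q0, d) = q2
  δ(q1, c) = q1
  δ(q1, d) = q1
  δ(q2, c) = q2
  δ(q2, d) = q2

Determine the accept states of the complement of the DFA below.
Complement accept states = All states \ Original accept states
= {q0, q1, q2} \ {q0, q1}
{q2}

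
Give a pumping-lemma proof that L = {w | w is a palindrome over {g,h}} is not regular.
Assume L is regular with pumping length p. Idea: pumping the leading g-block breaks the symmetry.
Choose s = g^p h g^p (a palindrome of length 2p+1 ≥ p). By the pumping lemma, s = xyz with |xy| ≤ p, |y| > 0, so y = g^k with k > 0 (xy lies entirely in the first g^p). Then xy²z = g^(p+k) h g^p, which is not a palindrome since p+k ≠ p.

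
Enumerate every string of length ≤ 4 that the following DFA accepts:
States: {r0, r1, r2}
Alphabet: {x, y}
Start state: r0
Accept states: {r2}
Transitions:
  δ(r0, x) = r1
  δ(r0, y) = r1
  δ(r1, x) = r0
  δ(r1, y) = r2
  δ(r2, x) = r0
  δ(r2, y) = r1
xy, yy, xxxy, xxyy, xyyy, yxxy, yxyy, yyyy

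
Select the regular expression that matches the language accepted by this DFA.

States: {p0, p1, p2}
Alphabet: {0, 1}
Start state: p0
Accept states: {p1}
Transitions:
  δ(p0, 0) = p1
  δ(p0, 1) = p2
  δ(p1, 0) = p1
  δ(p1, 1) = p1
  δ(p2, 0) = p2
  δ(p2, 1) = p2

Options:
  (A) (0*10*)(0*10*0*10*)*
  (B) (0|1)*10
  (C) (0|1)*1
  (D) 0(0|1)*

Check each option against the DFA on short strings; one disagreement eliminates an option:
  (A) (0*10*)(0*10*0*10*)*: on '0' the DFA goes p0 → p1 and accepts (p1 ∈ Accept), but the regex does not match it → eliminate
  (B) (0|1)*10: on '0' the DFA goes p0 → p1 and accepts (p1 ∈ Accept), but the regex does not match it → eliminate
  (C) (0|1)*1: on '0' the DFA goes p0 → p1 and accepts (p1 ∈ Accept), but the regex does not match it → eliminate
  (D) 0(0|1)*: agrees with the DFA on every string of length ≤ 6
Only (D) is consistent with the DFA.
(D) 0(0|1)*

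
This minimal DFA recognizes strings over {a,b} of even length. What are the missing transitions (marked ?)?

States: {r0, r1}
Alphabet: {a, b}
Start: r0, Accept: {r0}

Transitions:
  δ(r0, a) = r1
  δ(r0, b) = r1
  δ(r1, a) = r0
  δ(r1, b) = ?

From the language and accept set, identify what each state tracks — r0: even length so far; r1: odd length so far.
Each missing δ(q, a) is the state matching the new tracked value after reading a.
δ(r1, b) = r0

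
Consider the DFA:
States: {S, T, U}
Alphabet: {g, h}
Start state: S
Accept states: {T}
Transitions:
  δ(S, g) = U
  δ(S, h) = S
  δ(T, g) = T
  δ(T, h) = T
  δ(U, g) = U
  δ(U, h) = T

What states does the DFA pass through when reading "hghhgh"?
read 'h': S → S
  read 'g': S → U
  read 'h': U → T
  read 'h': T → T
  read 'g': T → T
  read 'h': T → T
S -> S -> U -> T -> T -> T -> T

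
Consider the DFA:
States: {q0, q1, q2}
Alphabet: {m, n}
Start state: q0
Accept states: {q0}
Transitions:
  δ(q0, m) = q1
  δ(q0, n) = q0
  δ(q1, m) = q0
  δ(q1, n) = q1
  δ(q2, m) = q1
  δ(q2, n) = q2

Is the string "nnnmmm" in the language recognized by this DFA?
Processing string "nnnmmm":
  q0 --n--> q0
  q0 --n--> q0
  q0 --n--> q0
  q0 --m--> q1
  q1 --m--> q0
  q0 --m--> q1
Final state: q1
Accept states: {q0}
No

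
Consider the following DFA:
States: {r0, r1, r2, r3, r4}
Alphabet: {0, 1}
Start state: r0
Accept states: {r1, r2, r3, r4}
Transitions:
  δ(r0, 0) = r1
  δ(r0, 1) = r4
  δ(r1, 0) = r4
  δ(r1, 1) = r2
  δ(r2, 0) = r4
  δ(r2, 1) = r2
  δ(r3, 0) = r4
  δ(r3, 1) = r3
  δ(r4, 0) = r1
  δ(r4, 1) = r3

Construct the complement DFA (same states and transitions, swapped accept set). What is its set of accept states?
Complement accept states = All states \ Original accept states
= {r0, r1, r2, r3, r4} \ {r1, r2, r3, r4}
{r0}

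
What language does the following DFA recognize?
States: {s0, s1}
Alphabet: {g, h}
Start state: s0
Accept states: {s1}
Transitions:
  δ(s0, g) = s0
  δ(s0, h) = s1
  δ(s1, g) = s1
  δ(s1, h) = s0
Testing a few strings:
  'ghh' → reject
  'hhh' → accept
  'gh' → accept
  'hg' → accept
State roles: s0=even number of h's so far; s1=odd number of h's so far
All strings over {g,h} with an odd number of h's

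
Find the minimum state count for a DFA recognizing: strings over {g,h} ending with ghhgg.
By Myhill–Nerode, count the distinguishable equivalence classes: 6 classes — one per longest suffix of the input that is a prefix of 'ghhgg' (lengths 0 through 5); only the length-5 class is accepting.
6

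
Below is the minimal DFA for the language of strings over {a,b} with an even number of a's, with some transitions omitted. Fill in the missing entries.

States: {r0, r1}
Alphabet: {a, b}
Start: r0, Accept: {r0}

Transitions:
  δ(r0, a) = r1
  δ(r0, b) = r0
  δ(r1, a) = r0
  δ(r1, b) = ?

From the language and accept set, identify what each state tracks — r0: even number of a's so far; r1: odd number of a's so far.
Each missing δ(q, a) is the state matching the new tracked value after reading a.
δ(r1, b) = r1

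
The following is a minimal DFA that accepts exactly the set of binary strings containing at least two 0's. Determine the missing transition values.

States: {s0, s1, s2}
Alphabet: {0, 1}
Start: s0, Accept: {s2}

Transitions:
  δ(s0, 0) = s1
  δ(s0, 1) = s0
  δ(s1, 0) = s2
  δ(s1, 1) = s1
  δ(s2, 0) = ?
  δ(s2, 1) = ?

From the language and accept set, identify what each state tracks — s0: zero 0's seen; s1: one 0 seen; s2: ≥ two 0's seen.
Each missing δ(q, a) is the state matching the new tracked value after reading a.
δ(s2, 0) = s2; δ(s2, 1) = s2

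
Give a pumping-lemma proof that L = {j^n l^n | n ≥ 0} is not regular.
Assume L is regular with pumping length p. Idea: pumping the j-block changes the count balance.
Choose s = j^p l^p (length 2p ≥ p). By the pumping lemma, s = xyz with |xy| ≤ p, |y| > 0. So y = j^k for some k > 0 (since xy is entirely within the j's). Pumping gives xy²z = j^(p+k) l^p, which is not in L since p+k ≠ p.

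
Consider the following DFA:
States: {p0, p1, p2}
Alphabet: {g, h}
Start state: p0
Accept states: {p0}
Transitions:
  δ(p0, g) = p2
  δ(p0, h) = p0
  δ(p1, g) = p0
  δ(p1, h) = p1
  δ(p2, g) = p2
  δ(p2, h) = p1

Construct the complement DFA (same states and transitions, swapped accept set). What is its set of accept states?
Complement accept states = All states \ Original accept states
= {p0, p1, p2} \ {p0}
{p1, p2}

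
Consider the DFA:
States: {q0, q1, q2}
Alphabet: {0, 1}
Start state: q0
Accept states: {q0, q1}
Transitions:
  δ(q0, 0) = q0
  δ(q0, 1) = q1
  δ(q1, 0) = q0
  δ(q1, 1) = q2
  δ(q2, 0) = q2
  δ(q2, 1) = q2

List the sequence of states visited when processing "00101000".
read '0': q0 → q0
  read '0': q0 → q0
  read '1': q0 → q1
  read '0': q1 → q0
  read '1': q0 → q1
  read '0': q1 → q0
  read '0': q0 → q0
  read '0': q0 → q0
q0 -> q0 -> q0 -> q1 -> q0 -> q1 -> q0 -> q0 -> q0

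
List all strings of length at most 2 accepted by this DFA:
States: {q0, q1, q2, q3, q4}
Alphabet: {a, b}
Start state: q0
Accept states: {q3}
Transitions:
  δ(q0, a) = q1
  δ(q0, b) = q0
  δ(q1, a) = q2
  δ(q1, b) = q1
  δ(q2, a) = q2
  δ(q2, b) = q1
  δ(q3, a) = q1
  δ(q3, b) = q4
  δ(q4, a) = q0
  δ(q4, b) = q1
None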